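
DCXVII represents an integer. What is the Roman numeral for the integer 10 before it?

DCXVII = 617
617 - 10 = 607

DCVII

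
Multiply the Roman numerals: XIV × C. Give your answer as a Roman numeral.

XIV = 14
C = 100
14 × 100 = 1400

MCD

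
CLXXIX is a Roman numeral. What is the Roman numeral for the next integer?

CLXXIX = 179, so the next integer is 179 + 1 = 180

CLXXX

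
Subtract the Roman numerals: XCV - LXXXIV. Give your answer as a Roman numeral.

XCV = 95
LXXXIV = 84
95 - 84 = 11

XI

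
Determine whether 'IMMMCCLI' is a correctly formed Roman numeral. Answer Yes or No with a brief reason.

'IMMMCCLI': Invalid subtractive combination: IM

No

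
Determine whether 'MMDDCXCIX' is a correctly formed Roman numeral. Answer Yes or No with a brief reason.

'MMDDCXCIX': D should not appear more than once

No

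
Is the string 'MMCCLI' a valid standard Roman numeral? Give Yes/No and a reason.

'MMCCLI': Check the rules: uses only the symbols I, V, X, L, C, D, M; no symbol is repeated more than three times in a row; V, L and D each appear at most once; no smaller symbol precedes a larger one (values never increase from left to right). Value: M (1000) + M (1000) + C (100) + C (100) + L (50) + I (1) = 2251. So it is a valid standard Roman numeral.

Yes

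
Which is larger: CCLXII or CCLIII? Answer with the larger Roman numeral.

CCLXII = 262
CCLIII = 253
262 is larger

CCLXII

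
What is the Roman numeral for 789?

Convert 789 to Roman numerals:
  789 contains 1×500 (D)
  289 contains 2×100 (CC)
  89 contains 1×50 (L)
  39 contains 3×10 (XXX)
  9 contains 1×9 (IX)

DCCLXXXIX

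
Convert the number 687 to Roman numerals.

Convert 687 to Roman numerals:
  687 contains 1×500 (D)
  187 contains 1×100 (C)
  87 contains 1×50 (L)
  37 contains 3×10 (XXX)
  7 contains 1×5 (V)
  2 contains 2×1 (II)

DCLXXXVII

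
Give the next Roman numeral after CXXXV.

CXXXV = 135; next is 136

CXXXVI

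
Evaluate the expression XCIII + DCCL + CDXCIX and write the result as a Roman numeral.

XCIII = 93, DCCL = 750, CDXCIX = 499
93 + 750 = 843
843 + 499 = 1342

MCCCXLII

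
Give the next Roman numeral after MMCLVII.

MMCLVII = 2157; next is 2158

MMCLVIII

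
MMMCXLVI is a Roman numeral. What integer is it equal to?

MMMCXLVI: M=1000, M=1000, M=1000, C=100, XL=40, V=5, I=1
1000 + 1000 + 1000 + 100 + 40 + 5 + 1 = 3146

3146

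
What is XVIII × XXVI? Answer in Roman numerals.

XVIII = 18
XXVI = 26
18 × 26 = 468

CDLXVIII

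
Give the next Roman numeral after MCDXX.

MCDXX = 1420; next is 1421

MCDXXI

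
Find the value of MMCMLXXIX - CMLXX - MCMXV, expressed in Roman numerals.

MMCMLXXIX = 2979, CMLXX = 970, MCMXV = 1915
2979 - 970 = 2009
2009 - 1915 = 94

XCIV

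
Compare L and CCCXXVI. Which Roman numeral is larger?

L = 50
CCCXXVI = 326
326 is larger

CCCXXVI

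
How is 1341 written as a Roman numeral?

Convert 1341 to Roman numerals:
  1341 contains 1×1000 (M)
  341 contains 3×100 (CCC)
  41 contains 1×40 (XL)
  1 contains 1×1 (I)

MCCCXLI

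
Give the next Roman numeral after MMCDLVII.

MMCDLVII = 2457, so the next integer is 2457 + 1 = 2458

MMCDLVIII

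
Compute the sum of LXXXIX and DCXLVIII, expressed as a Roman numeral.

LXXXIX = 89
DCXLVIII = 648
89 + 648 = 737

DCCXXXVII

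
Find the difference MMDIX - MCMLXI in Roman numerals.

MMDIX = 2509
MCMLXI = 1961
2509 - 1961 = 548

DXLVIII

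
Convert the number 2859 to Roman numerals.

Convert 2859 to Roman numerals:
  2859 contains 2×1000 (MM)
  859 contains 1×500 (D)
  359 contains 3×100 (CCC)
  59 contains 1×50 (L)
  9 contains 1×9 (IX)

MMDCCCLIX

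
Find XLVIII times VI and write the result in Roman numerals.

XLVIII = 48
VI = 6
48 × 6 = 288

CCLXXXVIII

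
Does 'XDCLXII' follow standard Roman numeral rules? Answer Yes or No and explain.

'XDCLXII': Invalid subtractive combination: XD

No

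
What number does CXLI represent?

CXLI: C=100, XL=40, I=1
100 + 40 + 1 = 141

141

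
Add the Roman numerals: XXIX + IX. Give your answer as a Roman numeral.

XXIX = 29
IX = 9
29 + 9 = 38

XXXVIII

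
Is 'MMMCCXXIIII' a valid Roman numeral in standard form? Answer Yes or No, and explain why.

'MMMCCXXIIII': More than 3 consecutive I's

No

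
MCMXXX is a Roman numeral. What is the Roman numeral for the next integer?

MCMXXX = 1930; next is 1931

MCMXXXI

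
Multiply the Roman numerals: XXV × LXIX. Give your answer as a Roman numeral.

XXV = 25
LXIX = 69
25 × 69 = 1725

MDCCXXV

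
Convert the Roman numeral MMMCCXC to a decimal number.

MMMCCXC: M=1000, M=1000, M=1000, C=100, C=100, XC=90
1000 + 1000 + 1000 + 100 + 100 + 90 = 3290

3290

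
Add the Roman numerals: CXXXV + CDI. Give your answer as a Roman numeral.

CXXXV = 135
CDI = 401
135 + 401 = 536

DXXXVI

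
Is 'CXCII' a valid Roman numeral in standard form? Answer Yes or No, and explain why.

'CXCII': Check the rules: uses only the symbols I, V, X, L, C, D, M; no symbol is repeated more than three times in a row; V, L and D each appear at most once; the only place a smaller symbol precedes a larger one is the allowed subtractive pair XC, the symbol right after such a pair (if any) is smaller than the pair's first symbol, and otherwise the values never increase from left to right. Value: C (100) + XC (90) + I (1) + I (1) = 192. So it is a valid standard Roman numeral.

Yes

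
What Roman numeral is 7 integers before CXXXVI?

CXXXVI = 136
136 - 7 = 129

CXXIX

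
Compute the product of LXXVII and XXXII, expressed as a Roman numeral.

LXXVII = 77
XXXII = 32
77 × 32 = 2464

MMCDLXIV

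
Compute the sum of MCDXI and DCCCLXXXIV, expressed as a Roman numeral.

MCDXI = 1411
DCCCLXXXIV = 884
1411 + 884 = 2295

MMCCXCV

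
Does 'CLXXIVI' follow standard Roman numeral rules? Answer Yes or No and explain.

'CLXXIVI': I cannot come right after the subtractive pair IV: once I is subtracted in IV, the next symbol must be smaller than I

No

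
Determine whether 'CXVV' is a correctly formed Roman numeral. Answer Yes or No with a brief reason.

'CXVV': V should not appear more than once

No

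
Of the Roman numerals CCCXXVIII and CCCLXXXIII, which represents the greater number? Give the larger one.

CCCXXVIII = 328
CCCLXXXIII = 383
383 is larger

CCCLXXXIII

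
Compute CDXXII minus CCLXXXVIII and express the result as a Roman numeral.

CDXXII = 422
CCLXXXVIII = 288
422 - 288 = 134

CXXXIV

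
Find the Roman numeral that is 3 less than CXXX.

CXXX = 130
130 - 3 = 127

CXXVII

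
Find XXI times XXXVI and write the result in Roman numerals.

XXI = 21
XXXVI = 36
21 × 36 = 756

DCCLVI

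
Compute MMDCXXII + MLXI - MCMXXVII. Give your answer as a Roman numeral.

MMDCXXII = 2622, MLXI = 1061, MCMXXVII = 1927
2622 + 1061 = 3683
3683 - 1927 = 1756

MDCCLVI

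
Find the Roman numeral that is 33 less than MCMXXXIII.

MCMXXXIII = 1933
1933 - 33 = 1900

MCM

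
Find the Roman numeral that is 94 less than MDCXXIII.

MDCXXIII = 1623
1623 - 94 = 1529

MDXXIX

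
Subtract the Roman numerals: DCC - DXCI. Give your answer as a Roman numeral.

DCC = 700
DXCI = 591
700 - 591 = 109

CIX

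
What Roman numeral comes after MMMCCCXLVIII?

MMMCCCXLVIII = 3348, so the next integer is 3348 + 1 = 3349

MMMCCCXLIX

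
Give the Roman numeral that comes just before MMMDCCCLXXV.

MMMDCCCLXXV = 3875; previous is 3874

MMMDCCCLXXIV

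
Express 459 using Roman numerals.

Convert 459 to Roman numerals:
  459 contains 1×400 (CD)
  59 contains 1×50 (L)
  9 contains 1×9 (IX)

CDLIX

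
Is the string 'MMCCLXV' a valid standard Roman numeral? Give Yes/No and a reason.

'MMCCLXV': Check the rules: uses only the symbols I, V, X, L, C, D, M; no symbol is repeated more than three times in a row; V, L and D each appear at most once; no smaller symbol precedes a larger one (values never increase from left to right). Value: M (1000) + M (1000) + C (100) + C (100) + L (50) + X (10) + V (5) = 2265. So it is a valid standard Roman numeral.

Yes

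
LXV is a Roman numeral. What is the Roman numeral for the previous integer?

LXV = 65, so the previous integer is 65 - 1 = 64

LXIV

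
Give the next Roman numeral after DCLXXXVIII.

DCLXXXVIII = 688; next is 689

DCLXXXIX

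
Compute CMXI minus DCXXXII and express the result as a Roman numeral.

CMXI = 911
DCXXXII = 632
911 - 632 = 279

CCLXXIX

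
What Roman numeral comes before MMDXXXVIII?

MMDXXXVIII = 2538; previous is 2537

MMDXXXVII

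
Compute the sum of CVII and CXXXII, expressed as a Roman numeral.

CVII = 107
CXXXII = 132
107 + 132 = 239

CCXXXIX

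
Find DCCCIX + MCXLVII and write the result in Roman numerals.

DCCCIX = 809
MCXLVII = 1147
809 + 1147 = 1956

MCMLVI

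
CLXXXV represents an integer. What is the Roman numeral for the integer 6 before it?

CLXXXV = 185
185 - 6 = 179

CLXXIX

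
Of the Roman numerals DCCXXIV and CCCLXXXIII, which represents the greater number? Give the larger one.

DCCXXIV = 724
CCCLXXXIII = 383
724 is larger

DCCXXIV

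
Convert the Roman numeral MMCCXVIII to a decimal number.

MMCCXVIII: M=1000, M=1000, C=100, C=100, X=10, V=5, I=1, I=1, I=1
1000 + 1000 + 100 + 100 + 10 + 5 + 1 + 1 + 1 = 2218

2218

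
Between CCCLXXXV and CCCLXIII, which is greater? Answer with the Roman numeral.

CCCLXXXV = 385
CCCLXIII = 363
385 is larger

CCCLXXXV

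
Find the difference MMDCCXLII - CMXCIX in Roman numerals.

MMDCCXLII = 2742
CMXCIX = 999
2742 - 999 = 1743

MDCCXLIII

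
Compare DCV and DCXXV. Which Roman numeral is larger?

DCV = 605
DCXXV = 625
625 is larger

DCXXV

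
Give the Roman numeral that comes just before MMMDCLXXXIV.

MMMDCLXXXIV = 3684, so the previous integer is 3684 - 1 = 3683

MMMDCLXXXIII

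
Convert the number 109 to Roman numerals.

Convert 109 to Roman numerals:
  109 contains 1×100 (C)
  9 contains 1×9 (IX)

CIX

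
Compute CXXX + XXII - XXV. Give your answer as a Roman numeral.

CXXX = 130, XXII = 22, XXV = 25
130 + 22 = 152
152 - 25 = 127

CXXVII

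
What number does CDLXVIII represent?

CDLXVIII: CD=400, L=50, X=10, V=5, I=1, I=1, I=1
400 + 50 + 10 + 5 + 1 + 1 + 1 = 468

468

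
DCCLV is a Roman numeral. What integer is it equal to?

DCCLV: D=500, C=100, C=100, L=50, V=5
500 + 100 + 100 + 50 + 5 = 755

755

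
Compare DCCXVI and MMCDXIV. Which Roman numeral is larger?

DCCXVI = 716
MMCDXIV = 2414
2414 is larger

MMCDXIV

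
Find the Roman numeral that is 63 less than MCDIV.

MCDIV = 1404
1404 - 63 = 1341

MCCCXLI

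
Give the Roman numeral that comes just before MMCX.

MMCX = 2110, so the previous integer is 2110 - 1 = 2109

MMCIX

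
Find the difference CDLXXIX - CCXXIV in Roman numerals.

CDLXXIX = 479
CCXXIV = 224
479 - 224 = 255

CCLV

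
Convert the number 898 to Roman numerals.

Convert 898 to Roman numerals:
  898 contains 1×500 (D)
  398 contains 3×100 (CCC)
  98 contains 1×90 (XC)
  8 contains 1×5 (V)
  3 contains 3×1 (III)

DCCCXCVIII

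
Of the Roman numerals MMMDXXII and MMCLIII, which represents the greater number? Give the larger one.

MMMDXXII = 3522
MMCLIII = 2153
3522 is larger

MMMDXXII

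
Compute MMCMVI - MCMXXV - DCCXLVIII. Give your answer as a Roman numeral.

MMCMVI = 2906, MCMXXV = 1925, DCCXLVIII = 748
2906 - 1925 = 981
981 - 748 = 233

CCXXXIII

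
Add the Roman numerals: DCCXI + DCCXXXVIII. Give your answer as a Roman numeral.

DCCXI = 711
DCCXXXVIII = 738
711 + 738 = 1449

MCDXLIX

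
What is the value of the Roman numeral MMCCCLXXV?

MMCCCLXXV: M=1000, M=1000, C=100, C=100, C=100, L=50, X=10, X=10, V=5
1000 + 1000 + 100 + 100 + 100 + 50 + 10 + 10 + 5 = 2375

2375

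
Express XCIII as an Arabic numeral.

XCIII: XC=90, I=1, I=1, I=1
90 + 1 + 1 + 1 = 93

93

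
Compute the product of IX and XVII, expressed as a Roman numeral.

IX = 9
XVII = 17
9 × 17 = 153

CLIII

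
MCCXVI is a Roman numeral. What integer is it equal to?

MCCXVI: M=1000, C=100, C=100, X=10, V=5, I=1
1000 + 100 + 100 + 10 + 5 + 1 = 1216

1216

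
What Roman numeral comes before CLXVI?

CLXVI = 166; previous is 165

CLXV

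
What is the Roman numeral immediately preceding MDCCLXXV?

MDCCLXXV = 1775; previous is 1774

MDCCLXXIV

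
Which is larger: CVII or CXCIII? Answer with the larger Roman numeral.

CVII = 107
CXCIII = 193
193 is larger

CXCIII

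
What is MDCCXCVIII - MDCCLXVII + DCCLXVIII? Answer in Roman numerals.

MDCCXCVIII = 1798, MDCCLXVII = 1767, DCCLXVIII = 768
1798 - 1767 = 31
31 + 768 = 799

DCCXCIX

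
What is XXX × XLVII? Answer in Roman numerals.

XXX = 30
XLVII = 47
30 × 47 = 1410

MCDX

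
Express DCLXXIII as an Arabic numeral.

DCLXXIII: D=500, C=100, L=50, X=10, X=10, I=1, I=1, I=1
500 + 100 + 50 + 10 + 10 + 1 + 1 + 1 = 673

673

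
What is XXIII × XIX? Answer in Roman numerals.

XXIII = 23
XIX = 19
23 × 19 = 437

CDXXXVII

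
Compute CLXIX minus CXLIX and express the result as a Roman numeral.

CLXIX = 169
CXLIX = 149
169 - 149 = 20

XX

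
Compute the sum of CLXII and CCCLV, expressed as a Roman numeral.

CLXII = 162
CCCLV = 355
162 + 355 = 517

DXVII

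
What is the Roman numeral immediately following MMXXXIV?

MMXXXIV = 2034; next is 2035

MMXXXV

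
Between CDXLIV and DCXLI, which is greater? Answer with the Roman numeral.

CDXLIV = 444
DCXLI = 641
641 is larger

DCXLI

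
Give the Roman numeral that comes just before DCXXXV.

DCXXXV = 635, so the previous integer is 635 - 1 = 634

DCXXXIV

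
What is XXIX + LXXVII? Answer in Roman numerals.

XXIX = 29
LXXVII = 77
29 + 77 = 106

CVI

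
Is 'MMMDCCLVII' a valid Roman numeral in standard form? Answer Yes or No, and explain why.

'MMMDCCLVII': Check the rules: uses only the symbols I, V, X, L, C, D, M; no symbol is repeated more than three times in a row; V, L and D each appear at most once; no smaller symbol precedes a larger one (values never increase from left to right). Value: M (1000) + M (1000) + M (1000) + D (500) + C (100) + C (100) + L (50) + V (5) + I (1) + I (1) = 3757. So it is a valid standard Roman numeral.

Yes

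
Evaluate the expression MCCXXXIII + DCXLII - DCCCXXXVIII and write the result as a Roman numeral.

MCCXXXIII = 1233, DCXLII = 642, DCCCXXXVIII = 838
1233 + 642 = 1875
1875 - 838 = 1037

MXXXVII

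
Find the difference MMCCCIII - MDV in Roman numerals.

MMCCCIII = 2303
MDV = 1505
2303 - 1505 = 798

DCCXCVIII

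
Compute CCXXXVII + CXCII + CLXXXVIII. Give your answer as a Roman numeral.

CCXXXVII = 237, CXCII = 192, CLXXXVIII = 188
237 + 192 = 429
429 + 188 = 617

DCXVII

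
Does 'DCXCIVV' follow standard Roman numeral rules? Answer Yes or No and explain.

'DCXCIVV': V should not appear more than once

No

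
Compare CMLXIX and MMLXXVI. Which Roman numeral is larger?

CMLXIX = 969
MMLXXVI = 2076
2076 is larger

MMLXXVI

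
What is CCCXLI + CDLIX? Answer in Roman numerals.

CCCXLI = 341
CDLIX = 459
341 + 459 = 800

DCCC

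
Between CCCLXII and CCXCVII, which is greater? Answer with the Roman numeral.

CCCLXII = 362
CCXCVII = 297
362 is larger

CCCLXII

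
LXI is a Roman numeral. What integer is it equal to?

LXI: L=50, X=10, I=1
50 + 10 + 1 = 61

61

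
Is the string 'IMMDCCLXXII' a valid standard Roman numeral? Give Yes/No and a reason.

'IMMDCCLXXII': Invalid subtractive combination: IM

No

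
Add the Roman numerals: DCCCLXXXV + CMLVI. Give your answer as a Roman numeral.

DCCCLXXXV = 885
CMLVI = 956
885 + 956 = 1841

MDCCCXLI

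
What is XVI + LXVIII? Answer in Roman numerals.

XVI = 16
LXVIII = 68
16 + 68 = 84

LXXXIV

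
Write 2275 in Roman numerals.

Convert 2275 to Roman numerals:
  2275 contains 2×1000 (MM)
  275 contains 2×100 (CC)
  75 contains 1×50 (L)
  25 contains 2×10 (XX)
  5 contains 1×5 (V)

MMCCLXXV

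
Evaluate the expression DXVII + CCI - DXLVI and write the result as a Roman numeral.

DXVII = 517, CCI = 201, DXLVI = 546
517 + 201 = 718
718 - 546 = 172

CLXXII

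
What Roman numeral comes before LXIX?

LXIX = 69, so the previous integer is 69 - 1 = 68

LXVIII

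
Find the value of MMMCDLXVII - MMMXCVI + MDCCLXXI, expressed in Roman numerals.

MMMCDLXVII = 3467, MMMXCVI = 3096, MDCCLXXI = 1771
3467 - 3096 = 371
371 + 1771 = 2142

MMCXLII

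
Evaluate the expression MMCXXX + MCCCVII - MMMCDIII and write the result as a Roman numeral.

MMCXXX = 2130, MCCCVII = 1307, MMMCDIII = 3403
2130 + 1307 = 3437
3437 - 3403 = 34

XXXIV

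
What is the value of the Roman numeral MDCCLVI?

MDCCLVI: M=1000, D=500, C=100, C=100, L=50, V=5, I=1
1000 + 500 + 100 + 100 + 50 + 5 + 1 = 1756

1756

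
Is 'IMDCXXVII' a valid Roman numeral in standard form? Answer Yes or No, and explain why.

'IMDCXXVII': Invalid subtractive combination: IM

No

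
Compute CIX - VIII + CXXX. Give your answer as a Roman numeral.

CIX = 109, VIII = 8, CXXX = 130
109 - 8 = 101
101 + 130 = 231

CCXXXI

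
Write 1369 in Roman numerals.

Convert 1369 to Roman numerals:
  1369 contains 1×1000 (M)
  369 contains 3×100 (CCC)
  69 contains 1×50 (L)
  19 contains 1×10 (X)
  9 contains 1×9 (IX)

MCCCLXIX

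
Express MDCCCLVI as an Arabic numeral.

MDCCCLVI: M=1000, D=500, C=100, C=100, C=100, L=50, V=5, I=1
1000 + 500 + 100 + 100 + 100 + 50 + 5 + 1 = 1856

1856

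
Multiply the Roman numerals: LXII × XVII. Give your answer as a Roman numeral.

LXII = 62
XVII = 17
62 × 17 = 1054

MLIV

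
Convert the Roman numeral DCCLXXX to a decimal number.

DCCLXXX: D=500, C=100, C=100, L=50, X=10, X=10, X=10
500 + 100 + 100 + 50 + 10 + 10 + 10 = 780

780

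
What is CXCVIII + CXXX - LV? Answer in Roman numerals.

CXCVIII = 198, CXXX = 130, LV = 55
198 + 130 = 328
328 - 55 = 273

CCLXXIII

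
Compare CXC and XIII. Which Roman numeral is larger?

CXC = 190
XIII = 13
190 is larger

CXC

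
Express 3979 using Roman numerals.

Convert 3979 to Roman numerals:
  3979 contains 3×1000 (MMM)
  979 contains 1×900 (CM)
  79 contains 1×50 (L)
  29 contains 2×10 (XX)
  9 contains 1×9 (IX)

MMMCMLXXIX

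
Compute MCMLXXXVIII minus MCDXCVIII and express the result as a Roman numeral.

MCMLXXXVIII = 1988
MCDXCVIII = 1498
1988 - 1498 = 490

CDXC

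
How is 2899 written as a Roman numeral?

Convert 2899 to Roman numerals:
  2899 contains 2×1000 (MM)
  899 contains 1×500 (D)
  399 contains 3×100 (CCC)
  99 contains 1×90 (XC)
  9 contains 1×9 (IX)

MMDCCCXCIX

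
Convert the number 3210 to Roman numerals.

Convert 3210 to Roman numerals:
  3210 contains 3×1000 (MMM)
  210 contains 2×100 (CC)
  10 contains 1×10 (X)

MMMCCX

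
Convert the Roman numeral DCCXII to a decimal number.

DCCXII: D=500, C=100, C=100, X=10, I=1, I=1
500 + 100 + 100 + 10 + 1 + 1 = 712

712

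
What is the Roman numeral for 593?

Convert 593 to Roman numerals:
  593 contains 1×500 (D)
  93 contains 1×90 (XC)
  3 contains 3×1 (III)

DXCIII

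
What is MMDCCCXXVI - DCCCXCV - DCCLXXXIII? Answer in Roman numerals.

MMDCCCXXVI = 2826, DCCCXCV = 895, DCCLXXXIII = 783
2826 - 895 = 1931
1931 - 783 = 1148

MCXLVIII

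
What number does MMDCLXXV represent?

MMDCLXXV: M=1000, M=1000, D=500, C=100, L=50, X=10, X=10, V=5
1000 + 1000 + 500 + 100 + 50 + 10 + 10 + 5 = 2675

2675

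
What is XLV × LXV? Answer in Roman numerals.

XLV = 45
LXV = 65
45 × 65 = 2925

MMCMXXV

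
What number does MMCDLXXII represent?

MMCDLXXII: M=1000, M=1000, CD=400, L=50, X=10, X=10, I=1, I=1
1000 + 1000 + 400 + 50 + 10 + 10 + 1 + 1 = 2472

2472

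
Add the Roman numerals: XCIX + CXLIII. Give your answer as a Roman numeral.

XCIX = 99
CXLIII = 143
99 + 143 = 242

CCXLII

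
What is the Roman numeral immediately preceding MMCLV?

MMCLV = 2155, so the previous integer is 2155 - 1 = 2154

MMCLIV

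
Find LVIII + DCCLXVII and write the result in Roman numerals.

LVIII = 58
DCCLXVII = 767
58 + 767 = 825

DCCCXXV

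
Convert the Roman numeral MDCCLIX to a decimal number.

MDCCLIX: M=1000, D=500, C=100, C=100, L=50, IX=9
1000 + 500 + 100 + 100 + 50 + 9 = 1759

1759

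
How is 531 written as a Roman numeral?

Convert 531 to Roman numerals:
  531 contains 1×500 (D)
  31 contains 3×10 (XXX)
  1 contains 1×1 (I)

DXXXI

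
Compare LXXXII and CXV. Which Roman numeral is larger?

LXXXII = 82
CXV = 115
115 is larger

CXV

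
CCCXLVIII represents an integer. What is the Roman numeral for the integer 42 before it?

CCCXLVIII = 348
348 - 42 = 306

CCCVI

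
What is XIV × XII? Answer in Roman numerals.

XIV = 14
XII = 12
14 × 12 = 168

CLXVIII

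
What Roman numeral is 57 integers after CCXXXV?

CCXXXV = 235
235 + 57 = 292

CCXCII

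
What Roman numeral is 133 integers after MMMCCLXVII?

MMMCCLXVII = 3267
3267 + 133 = 3400

MMMCD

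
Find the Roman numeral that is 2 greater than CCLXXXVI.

CCLXXXVI = 286
286 + 2 = 288

CCLXXXVIII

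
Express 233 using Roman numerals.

Convert 233 to Roman numerals:
  233 contains 2×100 (CC)
  33 contains 3×10 (XXX)
  3 contains 3×1 (III)

CCXXXIII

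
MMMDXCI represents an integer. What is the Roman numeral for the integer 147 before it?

MMMDXCI = 3591
3591 - 147 = 3444

MMMCDXLIV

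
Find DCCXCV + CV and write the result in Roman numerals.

DCCXCV = 795
CV = 105
795 + 105 = 900

CM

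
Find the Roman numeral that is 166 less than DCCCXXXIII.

DCCCXXXIII = 833
833 - 166 = 667

DCLXVII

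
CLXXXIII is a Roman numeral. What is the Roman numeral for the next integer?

CLXXXIII = 183, so the next integer is 183 + 1 = 184

CLXXXIV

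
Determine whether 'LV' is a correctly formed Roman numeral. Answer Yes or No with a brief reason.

'LV': Check the rules: uses only the symbols I, V, X, L, C, D, M; no symbol is repeated more than three times in a row; V, L and D each appear at most once; no smaller symbol precedes a larger one (values never increase from left to right). Value: L (50) + V (5) = 55. So it is a valid standard Roman numeral.

Yes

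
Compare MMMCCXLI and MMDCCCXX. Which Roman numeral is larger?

MMMCCXLI = 3241
MMDCCCXX = 2820
3241 is larger

MMMCCXLI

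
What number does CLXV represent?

CLXV: C=100, L=50, X=10, V=5
100 + 50 + 10 + 5 = 165

165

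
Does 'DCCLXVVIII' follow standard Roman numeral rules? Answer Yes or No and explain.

'DCCLXVVIII': V should not appear more than once

No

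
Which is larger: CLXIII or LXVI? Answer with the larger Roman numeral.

CLXIII = 163
LXVI = 66
163 is larger

CLXIII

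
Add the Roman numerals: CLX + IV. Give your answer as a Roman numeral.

CLX = 160
IV = 4
160 + 4 = 164

CLXIV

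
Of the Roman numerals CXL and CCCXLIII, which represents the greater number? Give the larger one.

CXL = 140
CCCXLIII = 343
343 is larger

CCCXLIII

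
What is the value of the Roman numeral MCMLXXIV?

MCMLXXIV: M=1000, CM=900, L=50, X=10, X=10, IV=4
1000 + 900 + 50 + 10 + 10 + 4 = 1974

1974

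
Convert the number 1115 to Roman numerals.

Convert 1115 to Roman numerals:
  1115 contains 1×1000 (M)
  115 contains 1×100 (C)
  15 contains 1×10 (X)
  5 contains 1×5 (V)

MCXV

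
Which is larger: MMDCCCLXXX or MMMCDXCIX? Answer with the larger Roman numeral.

MMDCCCLXXX = 2880
MMMCDXCIX = 3499
3499 is larger

MMMCDXCIX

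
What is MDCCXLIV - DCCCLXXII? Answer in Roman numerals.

MDCCXLIV = 1744
DCCCLXXII = 872
1744 - 872 = 872

DCCCLXXII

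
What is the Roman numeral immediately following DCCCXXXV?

DCCCXXXV = 835, so the next integer is 835 + 1 = 836

DCCCXXXVI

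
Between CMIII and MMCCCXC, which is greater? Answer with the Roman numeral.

CMIII = 903
MMCCCXC = 2390
2390 is larger

MMCCCXC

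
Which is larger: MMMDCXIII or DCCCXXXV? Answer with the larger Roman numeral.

MMMDCXIII = 3613
DCCCXXXV = 835
3613 is larger

MMMDCXIII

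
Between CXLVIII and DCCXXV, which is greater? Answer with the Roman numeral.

CXLVIII = 148
DCCXXV = 725
725 is larger

DCCXXV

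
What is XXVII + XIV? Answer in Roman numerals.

XXVII = 27
XIV = 14
27 + 14 = 41

XLI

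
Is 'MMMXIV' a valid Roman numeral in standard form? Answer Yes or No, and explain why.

'MMMXIV': Check the rules: uses only the symbols I, V, X, L, C, D, M; no symbol is repeated more than three times in a row; V, L and D each appear at most once; the only place a smaller symbol precedes a larger one is the allowed subtractive pair IV, the symbol right after such a pair (if any) is smaller than the pair's first symbol, and otherwise the values never increase from left to right. Value: M (1000) + M (1000) + M (1000) + X (10) + IV (4) = 3014. So it is a valid standard Roman numeral.

Yes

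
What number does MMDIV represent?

MMDIV: M=1000, M=1000, D=500, IV=4
1000 + 1000 + 500 + 4 = 2504

2504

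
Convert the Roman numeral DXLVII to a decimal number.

DXLVII: D=500, XL=40, V=5, I=1, I=1
500 + 40 + 5 + 1 + 1 = 547

547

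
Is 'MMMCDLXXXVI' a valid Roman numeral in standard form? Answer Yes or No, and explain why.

'MMMCDLXXXVI': Check the rules: uses only the symbols I, V, X, L, C, D, M; no symbol is repeated more than three times in a row; V, L and D each appear at most once; the only place a smaller symbol precedes a larger one is the allowed subtractive pair CD, the symbol right after such a pair (if any) is smaller than the pair's first symbol, and otherwise the values never increase from left to right. Value: M (1000) + M (1000) + M (1000) + CD (400) + L (50) + X (10) + X (10) + X (10) + V (5) + I (1) = 3486. So it is a valid standard Roman numeral.

Yes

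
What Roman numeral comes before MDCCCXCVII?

MDCCCXCVII = 1897, so the previous integer is 1897 - 1 = 1896

MDCCCXCVI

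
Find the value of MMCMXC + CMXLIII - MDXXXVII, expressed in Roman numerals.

MMCMXC = 2990, CMXLIII = 943, MDXXXVII = 1537
2990 + 943 = 3933
3933 - 1537 = 2396

MMCCCXCVI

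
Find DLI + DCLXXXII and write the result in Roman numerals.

DLI = 551
DCLXXXII = 682
551 + 682 = 1233

MCCXXXIII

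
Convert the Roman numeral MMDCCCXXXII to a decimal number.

MMDCCCXXXII: M=1000, M=1000, D=500, C=100, C=100, C=100, X=10, X=10, X=10, I=1, I=1
1000 + 1000 + 500 + 100 + 100 + 100 + 10 + 10 + 10 + 1 + 1 = 2832

2832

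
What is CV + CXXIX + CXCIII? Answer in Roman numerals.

CV = 105, CXXIX = 129, CXCIII = 193
105 + 129 = 234
234 + 193 = 427

CDXXVII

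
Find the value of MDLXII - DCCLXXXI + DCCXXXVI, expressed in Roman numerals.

MDLXII = 1562, DCCLXXXI = 781, DCCXXXVI = 736
1562 - 781 = 781
781 + 736 = 1517

MDXVII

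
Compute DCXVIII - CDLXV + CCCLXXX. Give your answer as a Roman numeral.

DCXVIII = 618, CDLXV = 465, CCCLXXX = 380
618 - 465 = 153
153 + 380 = 533

DXXXIII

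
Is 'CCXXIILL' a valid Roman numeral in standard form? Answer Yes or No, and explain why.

'CCXXIILL': L should not appear more than once

No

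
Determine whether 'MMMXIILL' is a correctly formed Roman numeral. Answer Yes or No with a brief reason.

'MMMXIILL': L should not appear more than once

No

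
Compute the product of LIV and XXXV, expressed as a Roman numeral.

LIV = 54
XXXV = 35
54 × 35 = 1890

MDCCCXC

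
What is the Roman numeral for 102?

Convert 102 to Roman numerals:
  102 contains 1×100 (C)
  2 contains 2×1 (II)

CII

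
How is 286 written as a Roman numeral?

Convert 286 to Roman numerals:
  286 contains 2×100 (CC)
  86 contains 1×50 (L)
  36 contains 3×10 (XXX)
  6 contains 1×5 (V)
  1 contains 1×1 (I)

CCLXXXVI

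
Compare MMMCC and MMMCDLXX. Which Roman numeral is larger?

MMMCC = 3200
MMMCDLXX = 3470
3470 is larger

MMMCDLXX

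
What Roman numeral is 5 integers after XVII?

XVII = 17
17 + 5 = 22

XXII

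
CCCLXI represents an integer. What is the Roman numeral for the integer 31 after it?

CCCLXI = 361
361 + 31 = 392

CCCXCII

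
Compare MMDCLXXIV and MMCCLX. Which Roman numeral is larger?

MMDCLXXIV = 2674
MMCCLX = 2260
2674 is larger

MMDCLXXIV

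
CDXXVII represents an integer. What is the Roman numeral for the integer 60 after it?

CDXXVII = 427
427 + 60 = 487

CDLXXXVII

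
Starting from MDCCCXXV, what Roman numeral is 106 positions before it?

MDCCCXXV = 1825
1825 - 106 = 1719

MDCCXIX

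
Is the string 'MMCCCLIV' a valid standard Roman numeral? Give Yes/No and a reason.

'MMCCCLIV': Check the rules: uses only the symbols I, V, X, L, C, D, M; no symbol is repeated more than three times in a row; V, L and D each appear at most once; the only place a smaller symbol precedes a larger one is the allowed subtractive pair IV, the symbol right after such a pair (if any) is smaller than the pair's first symbol, and otherwise the values never increase from left to right. Value: M (1000) + M (1000) + C (100) + C (100) + C (100) + L (50) + IV (4) = 2354. So it is a valid standard Roman numeral.

Yes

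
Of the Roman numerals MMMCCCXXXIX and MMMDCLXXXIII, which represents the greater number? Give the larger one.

MMMCCCXXXIX = 3339
MMMDCLXXXIII = 3683
3683 is larger

MMMDCLXXXIII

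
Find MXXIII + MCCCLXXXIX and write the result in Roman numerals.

MXXIII = 1023
MCCCLXXXIX = 1389
1023 + 1389 = 2412

MMCDXII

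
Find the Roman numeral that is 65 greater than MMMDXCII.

MMMDXCII = 3592
3592 + 65 = 3657

MMMDCLVII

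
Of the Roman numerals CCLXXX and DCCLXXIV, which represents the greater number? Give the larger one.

CCLXXX = 280
DCCLXXIV = 774
774 is larger

DCCLXXIV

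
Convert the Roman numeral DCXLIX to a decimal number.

DCXLIX: D=500, C=100, XL=40, IX=9
500 + 100 + 40 + 9 = 649

649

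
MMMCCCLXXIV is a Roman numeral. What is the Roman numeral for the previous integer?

MMMCCCLXXIV = 3374, so the previous integer is 3374 - 1 = 3373

MMMCCCLXXIII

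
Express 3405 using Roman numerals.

Convert 3405 to Roman numerals:
  3405 contains 3×1000 (MMM)
  405 contains 1×400 (CD)
  5 contains 1×5 (V)

MMMCDV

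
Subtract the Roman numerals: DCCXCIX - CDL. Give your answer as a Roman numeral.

DCCXCIX = 799
CDL = 450
799 - 450 = 349

CCCXLIX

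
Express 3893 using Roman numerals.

Convert 3893 to Roman numerals:
  3893 contains 3×1000 (MMM)
  893 contains 1×500 (D)
  393 contains 3×100 (CCC)
  93 contains 1×90 (XC)
  3 contains 3×1 (III)

MMMDCCCXCIII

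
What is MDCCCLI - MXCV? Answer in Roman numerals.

MDCCCLI = 1851
MXCV = 1095
1851 - 1095 = 756

DCCLVI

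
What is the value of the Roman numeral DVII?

DVII: D=500, V=5, I=1, I=1
500 + 5 + 1 + 1 = 507

507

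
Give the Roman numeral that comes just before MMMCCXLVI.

MMMCCXLVI = 3246, so the previous integer is 3246 - 1 = 3245

MMMCCXLV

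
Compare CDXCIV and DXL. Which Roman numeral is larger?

CDXCIV = 494
DXL = 540
540 is larger

DXL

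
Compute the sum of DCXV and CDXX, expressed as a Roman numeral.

DCXV = 615
CDXX = 420
615 + 420 = 1035

MXXXV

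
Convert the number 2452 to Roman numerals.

Convert 2452 to Roman numerals:
  2452 contains 2×1000 (MM)
  452 contains 1×400 (CD)
  52 contains 1×50 (L)
  2 contains 2×1 (II)

MMCDLII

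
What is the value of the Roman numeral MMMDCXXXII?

MMMDCXXXII: M=1000, M=1000, M=1000, D=500, C=100, X=10, X=10, X=10, I=1, I=1
1000 + 1000 + 1000 + 500 + 100 + 10 + 10 + 10 + 1 + 1 = 3632

3632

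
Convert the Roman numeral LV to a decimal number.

LV: L=50, V=5
50 + 5 = 55

55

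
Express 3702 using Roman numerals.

Convert 3702 to Roman numerals:
  3702 contains 3×1000 (MMM)
  702 contains 1×500 (D)
  202 contains 2×100 (CC)
  2 contains 2×1 (II)

MMMDCCII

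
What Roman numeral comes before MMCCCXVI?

MMCCCXVI = 2316, so the previous integer is 2316 - 1 = 2315

MMCCCXV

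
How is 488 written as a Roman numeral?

Convert 488 to Roman numerals:
  488 contains 1×400 (CD)
  88 contains 1×50 (L)
  38 contains 3×10 (XXX)
  8 contains 1×5 (V)
  3 contains 3×1 (III)

CDLXXXVIII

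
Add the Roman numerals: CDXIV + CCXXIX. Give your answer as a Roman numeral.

CDXIV = 414
CCXXIX = 229
414 + 229 = 643

DCXLIII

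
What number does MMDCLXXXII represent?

MMDCLXXXII: M=1000, M=1000, D=500, C=100, L=50, X=10, X=10, X=10, I=1, I=1
1000 + 1000 + 500 + 100 + 50 + 10 + 10 + 10 + 1 + 1 = 2682

2682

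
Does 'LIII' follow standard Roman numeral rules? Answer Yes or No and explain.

'LIII': Check the rules: uses only the symbols I, V, X, L, C, D, M; no symbol is repeated more than three times in a row; V, L and D each appear at most once; no smaller symbol precedes a larger one (values never increase from left to right). Value: L (50) + I (1) + I (1) + I (1) = 53. So it is a valid standard Roman numeral.

Yes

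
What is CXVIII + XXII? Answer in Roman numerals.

CXVIII = 118
XXII = 22
118 + 22 = 140

CXL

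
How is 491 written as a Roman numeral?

Convert 491 to Roman numerals:
  491 contains 1×400 (CD)
  91 contains 1×90 (XC)
  1 contains 1×1 (I)

CDXCI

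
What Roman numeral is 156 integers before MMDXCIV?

MMDXCIV = 2594
2594 - 156 = 2438

MMCDXXXVIII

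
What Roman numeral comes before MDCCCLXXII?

MDCCCLXXII = 1872; previous is 1871

MDCCCLXXI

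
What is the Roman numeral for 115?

Convert 115 to Roman numerals:
  115 contains 1×100 (C)
  15 contains 1×10 (X)
  5 contains 1×5 (V)

CXV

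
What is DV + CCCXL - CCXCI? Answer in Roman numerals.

DV = 505, CCCXL = 340, CCXCI = 291
505 + 340 = 845
845 - 291 = 554

DLIV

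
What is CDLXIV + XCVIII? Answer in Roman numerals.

CDLXIV = 464
XCVIII = 98
464 + 98 = 562

DLXII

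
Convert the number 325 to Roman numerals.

Convert 325 to Roman numerals:
  325 contains 3×100 (CCC)
  25 contains 2×10 (XX)
  5 contains 1×5 (V)

CCCXXV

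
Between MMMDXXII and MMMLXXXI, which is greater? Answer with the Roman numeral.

MMMDXXII = 3522
MMMLXXXI = 3081
3522 is larger

MMMDXXII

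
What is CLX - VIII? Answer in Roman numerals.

CLX = 160
VIII = 8
160 - 8 = 152

CLII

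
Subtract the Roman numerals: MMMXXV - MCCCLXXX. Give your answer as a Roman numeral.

MMMXXV = 3025
MCCCLXXX = 1380
3025 - 1380 = 1645

MDCXLV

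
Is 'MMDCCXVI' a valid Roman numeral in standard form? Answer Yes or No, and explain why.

'MMDCCXVI': Check the rules: uses only the symbols I, V, X, L, C, D, M; no symbol is repeated more than three times in a row; V, L and D each appear at most once; no smaller symbol precedes a larger one (values never increase from left to right). Value: M (1000) + M (1000) + D (500) + C (100) + C (100) + X (10) + V (5) + I (1) = 2716. So it is a valid standard Roman numeral.

Yes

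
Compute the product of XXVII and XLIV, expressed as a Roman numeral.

XXVII = 27
XLIV = 44
27 × 44 = 1188

MCLXXXVIII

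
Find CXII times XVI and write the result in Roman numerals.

CXII = 112
XVI = 16
112 × 16 = 1792

MDCCXCII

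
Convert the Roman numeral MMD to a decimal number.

MMD: M=1000, M=1000, D=500
1000 + 1000 + 500 = 2500

2500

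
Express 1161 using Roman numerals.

Convert 1161 to Roman numerals:
  1161 contains 1×1000 (M)
  161 contains 1×100 (C)
  61 contains 1×50 (L)
  11 contains 1×10 (X)
  1 contains 1×1 (I)

MCLXI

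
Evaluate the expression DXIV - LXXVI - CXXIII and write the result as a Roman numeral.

DXIV = 514, LXXVI = 76, CXXIII = 123
514 - 76 = 438
438 - 123 = 315

CCCXV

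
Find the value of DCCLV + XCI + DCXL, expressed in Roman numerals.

DCCLV = 755, XCI = 91, DCXL = 640
755 + 91 = 846
846 + 640 = 1486

MCDLXXXVI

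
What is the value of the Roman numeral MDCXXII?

MDCXXII: M=1000, D=500, C=100, X=10, X=10, I=1, I=1
1000 + 500 + 100 + 10 + 10 + 1 + 1 = 1622

1622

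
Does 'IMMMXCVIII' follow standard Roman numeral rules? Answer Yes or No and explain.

'IMMMXCVIII': Invalid subtractive combination: IM

No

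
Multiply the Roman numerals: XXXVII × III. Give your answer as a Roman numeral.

XXXVII = 37
III = 3
37 × 3 = 111

CXI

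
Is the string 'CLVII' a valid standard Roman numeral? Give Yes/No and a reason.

'CLVII': Check the rules: uses only the symbols I, V, X, L, C, D, M; no symbol is repeated more than three times in a row; V, L and D each appear at most once; no smaller symbol precedes a larger one (values never increase from left to right). Value: C (100) + L (50) + V (5) + I (1) + I (1) = 157. So it is a valid standard Roman numeral.

Yes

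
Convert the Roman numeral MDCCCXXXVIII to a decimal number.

MDCCCXXXVIII: M=1000, D=500, C=100, C=100, C=100, X=10, X=10, X=10, V=5, I=1, I=1, I=1
1000 + 500 + 100 + 100 + 100 + 10 + 10 + 10 + 5 + 1 + 1 + 1 = 1838

1838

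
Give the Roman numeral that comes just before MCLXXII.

MCLXXII = 1172, so the previous integer is 1172 - 1 = 1171

MCLXXI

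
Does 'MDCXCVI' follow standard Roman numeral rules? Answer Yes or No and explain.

'MDCXCVI': Check the rules: uses only the symbols I, V, X, L, C, D, M; no symbol is repeated more than three times in a row; V, L and D each appear at most once; the only place a smaller symbol precedes a larger one is the allowed subtractive pair XC, the symbol right after such a pair (if any) is smaller than the pair's first symbol, and otherwise the values never increase from left to right. Value: M (1000) + D (500) + C (100) + XC (90) + V (5) + I (1) = 1696. So it is a valid standard Roman numeral.

Yes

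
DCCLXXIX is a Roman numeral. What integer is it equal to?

DCCLXXIX: D=500, C=100, C=100, L=50, X=10, X=10, IX=9
500 + 100 + 100 + 50 + 10 + 10 + 9 = 779

779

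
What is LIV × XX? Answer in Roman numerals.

LIV = 54
XX = 20
54 × 20 = 1080

MLXXX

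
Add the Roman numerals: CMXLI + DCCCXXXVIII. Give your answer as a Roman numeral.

CMXLI = 941
DCCCXXXVIII = 838
941 + 838 = 1779

MDCCLXXIX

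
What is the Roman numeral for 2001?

Convert 2001 to Roman numerals:
  2001 contains 2×1000 (MM)
  1 contains 1×1 (I)

MMI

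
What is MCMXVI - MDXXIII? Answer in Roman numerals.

MCMXVI = 1916
MDXXIII = 1523
1916 - 1523 = 393

CCCXCIII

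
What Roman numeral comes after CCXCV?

CCXCV = 295; next is 296

CCXCVI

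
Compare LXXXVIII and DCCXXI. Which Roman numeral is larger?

LXXXVIII = 88
DCCXXI = 721
721 is larger

DCCXXI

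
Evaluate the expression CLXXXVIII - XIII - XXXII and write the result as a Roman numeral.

CLXXXVIII = 188, XIII = 13, XXXII = 32
188 - 13 = 175
175 - 32 = 143

CXLIII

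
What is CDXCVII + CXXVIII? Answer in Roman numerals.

CDXCVII = 497
CXXVIII = 128
497 + 128 = 625

DCXXV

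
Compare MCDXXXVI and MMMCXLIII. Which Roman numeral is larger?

MCDXXXVI = 1436
MMMCXLIII = 3143
3143 is larger

MMMCXLIII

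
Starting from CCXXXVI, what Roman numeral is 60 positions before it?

CCXXXVI = 236
236 - 60 = 176

CLXXVI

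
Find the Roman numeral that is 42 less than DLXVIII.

DLXVIII = 568
568 - 42 = 526

DXXVI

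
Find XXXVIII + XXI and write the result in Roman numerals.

XXXVIII = 38
XXI = 21
38 + 21 = 59

LIX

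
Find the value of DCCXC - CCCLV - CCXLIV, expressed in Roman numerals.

DCCXC = 790, CCCLV = 355, CCXLIV = 244
790 - 355 = 435
435 - 244 = 191

CXCI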